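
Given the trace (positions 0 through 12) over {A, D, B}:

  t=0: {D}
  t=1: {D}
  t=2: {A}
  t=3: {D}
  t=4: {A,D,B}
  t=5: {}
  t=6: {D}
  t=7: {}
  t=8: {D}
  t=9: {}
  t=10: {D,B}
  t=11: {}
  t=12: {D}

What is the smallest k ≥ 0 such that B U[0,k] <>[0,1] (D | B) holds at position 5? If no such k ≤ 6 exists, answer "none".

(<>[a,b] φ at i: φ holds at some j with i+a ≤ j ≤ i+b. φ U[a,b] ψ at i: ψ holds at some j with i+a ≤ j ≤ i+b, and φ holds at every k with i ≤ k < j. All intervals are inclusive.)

Need earliest j ≥ 5 with <>[0,1] (D | B), and B at every k in [5,j-1].
  j=5: rhs holds (empty prefix). k = 0.

0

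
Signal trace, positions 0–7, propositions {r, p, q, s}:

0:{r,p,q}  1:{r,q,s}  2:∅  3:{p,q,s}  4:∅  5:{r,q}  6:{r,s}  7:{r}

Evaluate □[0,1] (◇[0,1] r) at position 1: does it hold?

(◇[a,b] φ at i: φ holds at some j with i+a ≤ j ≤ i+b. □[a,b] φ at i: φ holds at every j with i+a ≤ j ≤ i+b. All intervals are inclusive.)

Does not hold

Check ◇[0,1] r at every j in [1,2]:
  j=1: holds (witness at 1)
  j=2: fails (none in [2,3])
Fails at j=2 → formula fails.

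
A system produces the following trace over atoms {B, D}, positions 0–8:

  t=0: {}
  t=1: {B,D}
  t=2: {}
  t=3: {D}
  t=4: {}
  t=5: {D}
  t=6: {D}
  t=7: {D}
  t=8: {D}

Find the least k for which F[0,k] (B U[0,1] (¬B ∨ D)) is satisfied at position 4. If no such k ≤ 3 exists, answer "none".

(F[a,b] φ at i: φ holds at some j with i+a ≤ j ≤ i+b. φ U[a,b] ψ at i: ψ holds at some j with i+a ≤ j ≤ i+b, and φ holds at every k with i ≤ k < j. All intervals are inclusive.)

Scan j = 4,5,… for (B U[0,1] (¬B ∨ D)):
  j=4: holds
First hit at j=4, so smallest k = 4-4 = 0.

0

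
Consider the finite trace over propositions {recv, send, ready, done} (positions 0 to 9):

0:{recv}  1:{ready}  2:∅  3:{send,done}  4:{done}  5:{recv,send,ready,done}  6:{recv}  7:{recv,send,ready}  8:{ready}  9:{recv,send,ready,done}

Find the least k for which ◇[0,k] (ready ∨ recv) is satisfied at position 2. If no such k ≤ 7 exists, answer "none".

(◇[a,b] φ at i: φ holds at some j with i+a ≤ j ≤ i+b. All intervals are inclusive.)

Scan j = 2,3,… for (ready ∨ recv):
  j=2: fails
  j=3: fails
  j=4: fails
  j=5: holds
First hit at j=5, so smallest k = 5-2 = 3.

3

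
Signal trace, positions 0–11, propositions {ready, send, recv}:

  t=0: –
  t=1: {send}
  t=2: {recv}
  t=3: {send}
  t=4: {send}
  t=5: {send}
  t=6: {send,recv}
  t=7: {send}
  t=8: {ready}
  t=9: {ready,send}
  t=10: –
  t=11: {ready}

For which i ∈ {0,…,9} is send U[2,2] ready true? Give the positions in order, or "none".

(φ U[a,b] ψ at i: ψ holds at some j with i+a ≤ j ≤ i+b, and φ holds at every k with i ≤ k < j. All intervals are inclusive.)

Evaluate at each i in [0,9]:
  i=0: ✗ (no rhs in [2,2])
  i=1: ✗ (no rhs in [3,3])
  i=2: ✗ (no rhs in [4,4])
  i=3: ✗ (no rhs in [5,5])
  i=4: ✗ (no rhs in [6,6])
  i=5: ✗ (no rhs in [7,7])
  i=6: ✓ (rhs at j=8; lhs holds on [6,7])
  i=7: ✗ (lhs fails at k=8 before rhs at j=9)
  i=8: ✗ (no rhs in [10,10])
  i=9: ✗ (lhs fails at k=10 before rhs at j=11)

6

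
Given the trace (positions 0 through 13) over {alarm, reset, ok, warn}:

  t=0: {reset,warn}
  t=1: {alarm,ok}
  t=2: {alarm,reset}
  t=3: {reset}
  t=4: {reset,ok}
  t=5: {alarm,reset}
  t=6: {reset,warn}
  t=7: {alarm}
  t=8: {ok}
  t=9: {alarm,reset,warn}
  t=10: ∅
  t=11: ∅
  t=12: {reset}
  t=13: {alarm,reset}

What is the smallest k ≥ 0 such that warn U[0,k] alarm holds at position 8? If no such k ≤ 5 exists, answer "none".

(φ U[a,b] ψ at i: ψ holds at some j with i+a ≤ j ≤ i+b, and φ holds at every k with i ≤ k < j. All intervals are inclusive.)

Need earliest j ≥ 8 with alarm, and warn at every k in [8,j-1].
  j=8: rhs fails.
  j=9: rhs holds but lhs fails at k=8.
  j=10: rhs fails.
  j=11: rhs fails.
  j=12: rhs fails.
  j=13: rhs holds but lhs fails at k=8.
No witness within the range → none.

none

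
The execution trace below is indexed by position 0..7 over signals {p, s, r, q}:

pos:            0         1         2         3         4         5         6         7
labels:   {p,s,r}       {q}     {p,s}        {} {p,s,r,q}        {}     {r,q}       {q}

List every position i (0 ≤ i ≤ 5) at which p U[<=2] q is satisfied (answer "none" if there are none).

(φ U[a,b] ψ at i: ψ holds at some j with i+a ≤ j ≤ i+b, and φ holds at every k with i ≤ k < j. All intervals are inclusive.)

Evaluate at each i in [0,5]:
  i=0: ✓ (rhs at j=1; lhs holds on [0,0])
  i=1: ✓ (rhs at j=1)
  i=2: ✗ (lhs fails at k=3 before rhs at j=4)
  i=3: ✗ (lhs fails at k=3 before rhs at j=4)
  i=4: ✓ (rhs at j=4)
  i=5: ✗ (lhs fails at k=5 before rhs at j=6)

0, 1, 4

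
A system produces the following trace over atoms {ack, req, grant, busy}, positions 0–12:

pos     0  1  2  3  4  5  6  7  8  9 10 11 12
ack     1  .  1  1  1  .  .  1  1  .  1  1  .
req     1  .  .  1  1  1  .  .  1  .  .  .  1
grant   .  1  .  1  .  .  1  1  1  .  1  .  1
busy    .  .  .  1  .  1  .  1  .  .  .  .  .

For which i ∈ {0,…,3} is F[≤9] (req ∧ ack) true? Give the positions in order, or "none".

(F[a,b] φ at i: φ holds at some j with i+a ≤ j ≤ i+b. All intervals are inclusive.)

Evaluate at each i in [0,3]:
  i=0: ✓ (witness j=0)
  i=1: ✓ (witness j=3)
  i=2: ✓ (witness j=3)
  i=3: ✓ (witness j=3)

0, 1, 2, 3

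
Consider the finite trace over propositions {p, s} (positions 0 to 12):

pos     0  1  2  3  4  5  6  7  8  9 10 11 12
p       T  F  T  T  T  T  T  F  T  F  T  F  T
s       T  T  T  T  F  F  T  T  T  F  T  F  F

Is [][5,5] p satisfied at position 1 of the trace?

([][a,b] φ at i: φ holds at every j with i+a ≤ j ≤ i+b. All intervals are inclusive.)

Check p at every j in [6,6]:
  j=6: true
All positions satisfy it → formula holds.

True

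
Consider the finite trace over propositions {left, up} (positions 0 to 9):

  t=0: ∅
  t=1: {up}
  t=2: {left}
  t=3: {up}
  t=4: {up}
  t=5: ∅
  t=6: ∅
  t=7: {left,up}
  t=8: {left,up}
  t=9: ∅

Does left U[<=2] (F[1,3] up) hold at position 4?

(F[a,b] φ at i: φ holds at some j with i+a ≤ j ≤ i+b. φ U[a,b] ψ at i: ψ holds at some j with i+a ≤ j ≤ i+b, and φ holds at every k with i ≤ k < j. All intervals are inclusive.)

Need some j in [4,6] with F[1,3] up, and left at every k in [4,j-1].
  j=4: F[1,3] up holds; no prefix to check → satisfied.

Holds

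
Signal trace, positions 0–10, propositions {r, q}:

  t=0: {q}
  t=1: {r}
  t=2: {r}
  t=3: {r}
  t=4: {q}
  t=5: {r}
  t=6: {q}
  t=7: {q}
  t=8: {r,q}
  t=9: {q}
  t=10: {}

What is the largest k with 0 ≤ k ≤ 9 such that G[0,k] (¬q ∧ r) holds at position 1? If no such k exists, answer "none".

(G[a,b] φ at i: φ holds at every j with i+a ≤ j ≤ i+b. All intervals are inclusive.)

2

(¬q ∧ r) must hold from j=1 onward; find where it first fails.
  j=1: holds
  j=2: holds
  j=3: holds
  j=4: fails
Holds on [1,3], so largest k = 2.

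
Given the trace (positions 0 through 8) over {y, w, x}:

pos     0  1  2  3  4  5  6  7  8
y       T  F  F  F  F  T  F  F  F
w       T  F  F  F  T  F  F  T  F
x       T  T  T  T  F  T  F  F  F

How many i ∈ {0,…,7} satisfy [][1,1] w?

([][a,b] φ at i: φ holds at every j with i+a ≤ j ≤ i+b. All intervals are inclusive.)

Evaluate at each i in [0,7]:
  i=0: ✗ (fails at j=1)
  i=1: ✗ (fails at j=2)
  i=2: ✗ (fails at j=3)
  i=3: ✓ (all of [4,4])
  i=4: ✗ (fails at j=5)
  i=5: ✗ (fails at j=6)
  i=6: ✓ (all of [7,7])
  i=7: ✗ (fails at j=8)
Positions where it holds: {3, 6} → 2.

2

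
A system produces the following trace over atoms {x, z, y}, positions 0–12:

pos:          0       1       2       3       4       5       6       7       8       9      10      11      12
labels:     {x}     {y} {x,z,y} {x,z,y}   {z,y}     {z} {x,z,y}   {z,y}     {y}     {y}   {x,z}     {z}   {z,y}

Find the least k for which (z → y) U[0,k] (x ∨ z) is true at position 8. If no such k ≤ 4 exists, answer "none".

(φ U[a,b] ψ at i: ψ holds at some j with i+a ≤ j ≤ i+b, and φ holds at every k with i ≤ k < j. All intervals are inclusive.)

Need earliest j ≥ 8 with (x ∨ z), and (z → y) at every k in [8,j-1].
  j=8: rhs fails.
  j=9: rhs fails.
  j=10: rhs holds; lhs holds on [8,9]. k = 2.

2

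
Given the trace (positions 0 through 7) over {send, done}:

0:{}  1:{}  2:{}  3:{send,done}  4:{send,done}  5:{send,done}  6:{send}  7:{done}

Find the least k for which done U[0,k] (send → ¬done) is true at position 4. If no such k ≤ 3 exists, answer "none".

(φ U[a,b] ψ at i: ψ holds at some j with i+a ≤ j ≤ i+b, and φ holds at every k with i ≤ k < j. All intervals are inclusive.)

2

Need earliest j ≥ 4 with (send → ¬done), and done at every k in [4,j-1].
  j=4: rhs fails.
  j=5: rhs fails.
  j=6: rhs holds; lhs holds on [4,5]. k = 2.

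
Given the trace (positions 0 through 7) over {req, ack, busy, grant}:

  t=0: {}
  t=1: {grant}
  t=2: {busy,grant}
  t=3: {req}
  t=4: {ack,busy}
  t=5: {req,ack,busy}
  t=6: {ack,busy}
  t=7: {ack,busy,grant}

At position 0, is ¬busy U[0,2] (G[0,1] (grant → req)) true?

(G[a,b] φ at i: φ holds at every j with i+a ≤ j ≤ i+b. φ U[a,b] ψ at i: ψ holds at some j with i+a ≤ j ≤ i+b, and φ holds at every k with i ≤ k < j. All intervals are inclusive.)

False

Need some j in [0,2] with G[0,1] (grant → req), and ¬busy at every k in [0,j-1].
  j=0: G[0,1] (grant → req) — fails at 1.
  j=1: G[0,1] (grant → req) — fails at 1.
  j=2: G[0,1] (grant → req) — fails at 2.
No j in the window works → until fails.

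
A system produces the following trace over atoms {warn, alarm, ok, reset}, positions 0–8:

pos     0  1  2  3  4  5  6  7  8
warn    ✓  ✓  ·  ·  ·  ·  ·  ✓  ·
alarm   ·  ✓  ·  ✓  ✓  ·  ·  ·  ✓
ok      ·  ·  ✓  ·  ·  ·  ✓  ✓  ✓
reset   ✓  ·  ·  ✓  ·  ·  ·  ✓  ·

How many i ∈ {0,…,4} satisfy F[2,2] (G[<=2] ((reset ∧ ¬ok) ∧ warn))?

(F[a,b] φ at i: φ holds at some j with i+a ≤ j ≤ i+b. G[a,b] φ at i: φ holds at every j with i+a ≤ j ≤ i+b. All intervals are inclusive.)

0

Evaluate at each i in [0,4]:
  i=0: ✗ (none in [2,2])
  i=1: ✗ (none in [3,3])
  i=2: ✗ (none in [4,4])
  i=3: ✗ (none in [5,5])
  i=4: ✗ (none in [6,6])
Positions where it holds: {} → 0.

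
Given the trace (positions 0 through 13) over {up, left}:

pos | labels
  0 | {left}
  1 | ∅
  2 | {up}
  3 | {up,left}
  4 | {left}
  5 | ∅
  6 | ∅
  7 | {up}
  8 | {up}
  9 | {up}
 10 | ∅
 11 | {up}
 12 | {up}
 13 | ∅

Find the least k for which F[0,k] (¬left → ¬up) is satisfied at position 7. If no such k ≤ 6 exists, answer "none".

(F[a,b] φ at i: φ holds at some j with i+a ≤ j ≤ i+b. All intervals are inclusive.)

3

Scan j = 7,8,… for (¬left → ¬up):
  j=7: fails
  j=8: fails
  j=9: fails
  j=10: holds
First hit at j=10, so smallest k = 10-7 = 3.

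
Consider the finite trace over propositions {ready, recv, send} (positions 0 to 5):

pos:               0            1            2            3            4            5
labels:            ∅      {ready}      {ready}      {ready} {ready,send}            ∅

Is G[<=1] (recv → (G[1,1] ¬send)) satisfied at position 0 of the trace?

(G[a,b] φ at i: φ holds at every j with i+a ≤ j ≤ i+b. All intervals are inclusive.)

Yes

Check (recv → (G[1,1] ¬send)) at every j in [0,1]:
  j=0: antecedent false → ✓
  j=1: antecedent false → ✓
All positions satisfy it → formula holds.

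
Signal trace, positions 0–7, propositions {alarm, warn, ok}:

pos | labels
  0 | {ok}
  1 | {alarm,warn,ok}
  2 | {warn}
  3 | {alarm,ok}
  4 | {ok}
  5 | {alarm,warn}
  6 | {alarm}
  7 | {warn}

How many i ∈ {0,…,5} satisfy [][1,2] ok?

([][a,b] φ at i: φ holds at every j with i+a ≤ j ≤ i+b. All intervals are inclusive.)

1

Evaluate at each i in [0,5]:
  i=0: ✗ (fails at j=2)
  i=1: ✗ (fails at j=2)
  i=2: ✓ (all of [3,4])
  i=3: ✗ (fails at j=5)
  i=4: ✗ (fails at j=5)
  i=5: ✗ (fails at j=6)
Positions where it holds: {2} → 1.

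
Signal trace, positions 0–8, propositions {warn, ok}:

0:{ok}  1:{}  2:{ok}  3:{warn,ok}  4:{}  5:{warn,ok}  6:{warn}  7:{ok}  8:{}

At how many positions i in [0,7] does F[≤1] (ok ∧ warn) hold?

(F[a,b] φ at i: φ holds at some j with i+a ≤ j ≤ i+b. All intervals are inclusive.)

4

Evaluate at each i in [0,7]:
  i=0: ✗ (none in [0,1])
  i=1: ✗ (none in [1,2])
  i=2: ✓ (witness j=3)
  i=3: ✓ (witness j=3)
  i=4: ✓ (witness j=5)
  i=5: ✓ (witness j=5)
  i=6: ✗ (none in [6,7])
  i=7: ✗ (none in [7,8])
Positions where it holds: {2, 3, 4, 5} → 4.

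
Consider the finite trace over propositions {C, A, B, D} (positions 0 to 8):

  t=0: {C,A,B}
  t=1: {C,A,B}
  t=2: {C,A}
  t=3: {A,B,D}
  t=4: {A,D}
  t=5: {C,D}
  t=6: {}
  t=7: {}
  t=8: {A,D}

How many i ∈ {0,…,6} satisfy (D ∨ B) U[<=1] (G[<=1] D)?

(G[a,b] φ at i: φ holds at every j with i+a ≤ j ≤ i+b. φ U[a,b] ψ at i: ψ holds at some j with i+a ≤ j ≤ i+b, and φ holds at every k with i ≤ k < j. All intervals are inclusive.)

2

Evaluate at each i in [0,6]:
  i=0: ✗ (no rhs in [0,1])
  i=1: ✗ (no rhs in [1,2])
  i=2: ✗ (lhs fails at k=2 before rhs at j=3)
  i=3: ✓ (rhs at j=3)
  i=4: ✓ (rhs at j=4)
  i=5: ✗ (no rhs in [5,6])
  i=6: ✗ (no rhs in [6,7])
Positions where it holds: {3, 4} → 2.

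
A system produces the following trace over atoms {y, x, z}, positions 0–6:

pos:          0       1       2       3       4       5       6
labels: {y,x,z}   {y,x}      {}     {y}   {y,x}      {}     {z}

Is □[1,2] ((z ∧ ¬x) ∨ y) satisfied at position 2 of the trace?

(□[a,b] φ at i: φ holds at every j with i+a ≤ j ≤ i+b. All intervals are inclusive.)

Check ((z ∧ ¬x) ∨ y) at every j in [3,4]:
  j=3: true
  j=4: true
All positions satisfy it → formula holds.

Holds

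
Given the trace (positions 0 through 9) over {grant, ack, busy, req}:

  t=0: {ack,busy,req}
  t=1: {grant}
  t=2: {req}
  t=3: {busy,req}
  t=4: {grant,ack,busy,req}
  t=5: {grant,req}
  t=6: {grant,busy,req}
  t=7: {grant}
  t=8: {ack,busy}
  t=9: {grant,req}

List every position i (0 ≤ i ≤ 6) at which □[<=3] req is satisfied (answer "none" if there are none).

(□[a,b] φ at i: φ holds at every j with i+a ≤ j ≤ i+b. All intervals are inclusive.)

2, 3

Evaluate at each i in [0,6]:
  i=0: ✗ (fails at j=1)
  i=1: ✗ (fails at j=1)
  i=2: ✓ (all of [2,5])
  i=3: ✓ (all of [3,6])
  i=4: ✗ (fails at j=7)
  i=5: ✗ (fails at j=7)
  i=6: ✗ (fails at j=7)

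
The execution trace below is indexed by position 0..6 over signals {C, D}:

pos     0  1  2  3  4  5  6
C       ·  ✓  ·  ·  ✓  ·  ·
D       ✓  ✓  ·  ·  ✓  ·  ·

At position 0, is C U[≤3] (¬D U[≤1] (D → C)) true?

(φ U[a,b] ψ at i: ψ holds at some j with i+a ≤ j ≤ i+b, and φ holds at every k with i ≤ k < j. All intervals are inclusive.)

False

Need some j in [0,3] with (¬D U[≤1] (D → C)), and C at every k in [0,j-1].
  j=0: (¬D U[≤1] (D → C)) — fails.
  j=1: (¬D U[≤1] (D → C)) holds, but C fails at k=0 → not this j.
  j=2: (¬D U[≤1] (D → C)) holds, but C fails at k=0 → not this j.
  j=3: (¬D U[≤1] (D → C)) holds, but C fails at k=0 → not this j.
No j in the window works → until fails.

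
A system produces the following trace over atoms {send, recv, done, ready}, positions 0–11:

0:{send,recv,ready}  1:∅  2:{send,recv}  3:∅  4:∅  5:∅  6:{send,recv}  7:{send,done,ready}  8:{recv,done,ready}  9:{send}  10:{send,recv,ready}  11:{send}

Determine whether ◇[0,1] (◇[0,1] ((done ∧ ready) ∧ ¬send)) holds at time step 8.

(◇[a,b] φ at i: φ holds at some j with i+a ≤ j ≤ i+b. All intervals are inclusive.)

Check ◇[0,1] ((done ∧ ready) ∧ ¬send) at each j in [8,9]:
  j=8: holds (witness at 8)
  j=9: fails (none in [9,10])
Found at j=8 → formula holds.

True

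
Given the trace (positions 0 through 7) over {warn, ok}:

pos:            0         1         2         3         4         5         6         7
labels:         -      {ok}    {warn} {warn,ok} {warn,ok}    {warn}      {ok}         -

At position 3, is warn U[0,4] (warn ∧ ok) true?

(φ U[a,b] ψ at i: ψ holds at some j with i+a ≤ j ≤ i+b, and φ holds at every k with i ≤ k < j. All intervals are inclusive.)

Need some j in [3,7] with (warn ∧ ok), and warn at every k in [3,j-1].
  j=3: (warn ∧ ok) holds; no prefix to check → satisfied.

Yes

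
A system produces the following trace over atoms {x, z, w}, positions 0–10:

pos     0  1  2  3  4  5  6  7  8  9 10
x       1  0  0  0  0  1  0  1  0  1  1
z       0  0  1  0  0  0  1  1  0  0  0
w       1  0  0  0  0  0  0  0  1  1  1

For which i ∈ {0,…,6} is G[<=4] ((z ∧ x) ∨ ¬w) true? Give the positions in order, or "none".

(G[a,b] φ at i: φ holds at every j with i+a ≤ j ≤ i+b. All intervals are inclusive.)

1, 2, 3

Evaluate at each i in [0,6]:
  i=0: ✗ (fails at j=0)
  i=1: ✓ (all of [1,5])
  i=2: ✓ (all of [2,6])
  i=3: ✓ (all of [3,7])
  i=4: ✗ (fails at j=8)
  i=5: ✗ (fails at j=8)
  i=6: ✗ (fails at j=8)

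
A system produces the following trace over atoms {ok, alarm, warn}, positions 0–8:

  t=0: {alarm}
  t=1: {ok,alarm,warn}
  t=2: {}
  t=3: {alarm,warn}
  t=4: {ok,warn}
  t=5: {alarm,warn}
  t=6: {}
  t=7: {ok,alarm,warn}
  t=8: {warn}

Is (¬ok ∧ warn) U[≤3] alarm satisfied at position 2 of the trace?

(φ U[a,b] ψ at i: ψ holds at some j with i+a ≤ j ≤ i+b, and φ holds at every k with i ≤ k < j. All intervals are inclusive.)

Need some j in [2,5] with alarm, and (¬ok ∧ warn) at every k in [2,j-1].
  j=2: alarm false.
  j=3: alarm holds, but (¬ok ∧ warn) fails at k=2 → not this j.
  j=4: alarm false.
  j=5: alarm holds, but (¬ok ∧ warn) fails at k=2 → not this j.
No j in the window works → until fails.

False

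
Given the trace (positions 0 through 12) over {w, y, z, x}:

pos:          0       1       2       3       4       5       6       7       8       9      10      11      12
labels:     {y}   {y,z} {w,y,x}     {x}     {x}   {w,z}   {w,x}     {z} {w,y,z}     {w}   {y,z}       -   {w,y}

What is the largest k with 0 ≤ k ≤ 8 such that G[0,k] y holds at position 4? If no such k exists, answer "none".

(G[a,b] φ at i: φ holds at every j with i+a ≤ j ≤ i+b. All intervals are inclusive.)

none

y must hold from j=4 onward; find where it first fails.
  j=4: fails → no k works.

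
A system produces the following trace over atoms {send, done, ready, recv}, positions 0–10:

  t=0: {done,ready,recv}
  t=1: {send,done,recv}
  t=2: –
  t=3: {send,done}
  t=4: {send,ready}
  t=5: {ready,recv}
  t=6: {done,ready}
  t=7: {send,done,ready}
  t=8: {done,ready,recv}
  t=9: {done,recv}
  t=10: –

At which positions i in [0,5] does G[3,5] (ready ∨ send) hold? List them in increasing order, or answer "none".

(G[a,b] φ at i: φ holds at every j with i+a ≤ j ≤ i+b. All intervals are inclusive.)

0, 1, 2, 3

Evaluate at each i in [0,5]:
  i=0: ✓ (all of [3,5])
  i=1: ✓ (all of [4,6])
  i=2: ✓ (all of [5,7])
  i=3: ✓ (all of [6,8])
  i=4: ✗ (fails at j=9)
  i=5: ✗ (fails at j=9)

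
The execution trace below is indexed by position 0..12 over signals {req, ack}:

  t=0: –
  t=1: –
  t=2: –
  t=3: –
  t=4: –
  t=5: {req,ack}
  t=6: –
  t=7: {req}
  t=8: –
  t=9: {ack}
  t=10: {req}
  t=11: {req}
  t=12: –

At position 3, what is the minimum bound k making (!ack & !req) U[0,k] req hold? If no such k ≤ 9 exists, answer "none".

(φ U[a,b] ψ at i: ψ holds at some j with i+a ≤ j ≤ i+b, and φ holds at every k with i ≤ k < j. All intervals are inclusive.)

Need earliest j ≥ 3 with req, and (!ack & !req) at every k in [3,j-1].
  j=3: rhs fails.
  j=4: rhs fails.
  j=5: rhs holds; lhs holds on [3,4]. k = 2.

2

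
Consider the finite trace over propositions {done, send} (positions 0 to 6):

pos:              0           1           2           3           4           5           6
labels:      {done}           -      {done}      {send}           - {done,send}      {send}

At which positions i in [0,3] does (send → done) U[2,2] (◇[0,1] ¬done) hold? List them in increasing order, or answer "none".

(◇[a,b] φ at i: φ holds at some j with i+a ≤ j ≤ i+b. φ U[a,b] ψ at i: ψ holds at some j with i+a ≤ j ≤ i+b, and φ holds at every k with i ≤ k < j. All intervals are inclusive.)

Evaluate at each i in [0,3]:
  i=0: ✓ (rhs at j=2; lhs holds on [0,1])
  i=1: ✓ (rhs at j=3; lhs holds on [1,2])
  i=2: ✗ (lhs fails at k=3 before rhs at j=4)
  i=3: ✗ (lhs fails at k=3 before rhs at j=5)

0, 1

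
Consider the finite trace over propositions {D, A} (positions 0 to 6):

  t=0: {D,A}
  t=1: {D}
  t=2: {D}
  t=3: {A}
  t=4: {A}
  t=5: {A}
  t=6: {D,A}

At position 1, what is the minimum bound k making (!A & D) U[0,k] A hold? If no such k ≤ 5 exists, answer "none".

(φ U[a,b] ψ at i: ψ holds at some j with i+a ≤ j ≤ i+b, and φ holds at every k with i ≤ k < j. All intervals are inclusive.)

Need earliest j ≥ 1 with A, and (!A & D) at every k in [1,j-1].
  j=1: rhs fails.
  j=2: rhs fails.
  j=3: rhs holds; lhs holds on [1,2]. k = 2.

2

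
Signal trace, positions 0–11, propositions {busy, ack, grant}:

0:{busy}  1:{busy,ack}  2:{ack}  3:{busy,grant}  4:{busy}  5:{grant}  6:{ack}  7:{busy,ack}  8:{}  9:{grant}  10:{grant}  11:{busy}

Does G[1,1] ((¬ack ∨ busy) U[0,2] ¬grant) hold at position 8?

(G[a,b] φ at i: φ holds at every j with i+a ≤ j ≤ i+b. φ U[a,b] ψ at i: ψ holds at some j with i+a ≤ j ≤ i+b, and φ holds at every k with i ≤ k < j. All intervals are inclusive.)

Check ((¬ack ∨ busy) U[0,2] ¬grant) at every j in [9,9]:
  j=9: holds
All positions satisfy it → formula holds.

True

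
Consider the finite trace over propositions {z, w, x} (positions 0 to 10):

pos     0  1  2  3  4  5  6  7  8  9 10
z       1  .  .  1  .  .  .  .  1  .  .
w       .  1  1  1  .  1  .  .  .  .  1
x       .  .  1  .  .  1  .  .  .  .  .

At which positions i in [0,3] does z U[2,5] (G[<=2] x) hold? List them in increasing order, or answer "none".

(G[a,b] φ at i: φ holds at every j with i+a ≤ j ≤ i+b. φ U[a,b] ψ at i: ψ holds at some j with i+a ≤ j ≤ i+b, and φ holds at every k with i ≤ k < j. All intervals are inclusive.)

none

Evaluate at each i in [0,3]:
  i=0: ✗ (no rhs in [2,5])
  i=1: ✗ (no rhs in [3,6])
  i=2: ✗ (no rhs in [4,7])
  i=3: ✗ (no rhs in [5,8])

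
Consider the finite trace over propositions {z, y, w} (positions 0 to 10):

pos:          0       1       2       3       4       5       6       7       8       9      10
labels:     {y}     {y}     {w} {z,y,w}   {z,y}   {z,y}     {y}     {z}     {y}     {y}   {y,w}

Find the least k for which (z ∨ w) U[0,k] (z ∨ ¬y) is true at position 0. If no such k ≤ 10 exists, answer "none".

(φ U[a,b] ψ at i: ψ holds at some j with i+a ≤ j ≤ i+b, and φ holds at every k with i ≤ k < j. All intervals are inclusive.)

Need earliest j ≥ 0 with (z ∨ ¬y), and (z ∨ w) at every k in [0,j-1].
  j=0: rhs fails.
  j=1: rhs fails.
  j=2: rhs holds but lhs fails at k=0.
  j=3: rhs holds but lhs fails at k=0.
  j=4: rhs holds but lhs fails at k=0.
  j=5: rhs holds but lhs fails at k=0.
  j=6: rhs fails.
  j=7: rhs holds but lhs fails at k=0.
  j=8: rhs fails.
  j=9: rhs fails.
  j=10: rhs fails.
No witness within the range → none.

none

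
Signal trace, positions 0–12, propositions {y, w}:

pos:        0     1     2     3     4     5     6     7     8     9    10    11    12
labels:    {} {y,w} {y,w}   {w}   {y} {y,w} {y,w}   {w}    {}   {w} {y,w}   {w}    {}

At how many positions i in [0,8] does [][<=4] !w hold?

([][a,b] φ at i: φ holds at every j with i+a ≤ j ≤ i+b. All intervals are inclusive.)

Evaluate at each i in [0,8]:
  i=0: ✗ (fails at j=1)
  i=1: ✗ (fails at j=1)
  i=2: ✗ (fails at j=2)
  i=3: ✗ (fails at j=3)
  i=4: ✗ (fails at j=5)
  i=5: ✗ (fails at j=5)
  i=6: ✗ (fails at j=6)
  i=7: ✗ (fails at j=7)
  i=8: ✗ (fails at j=9)
Positions where it holds: {} → 0.

0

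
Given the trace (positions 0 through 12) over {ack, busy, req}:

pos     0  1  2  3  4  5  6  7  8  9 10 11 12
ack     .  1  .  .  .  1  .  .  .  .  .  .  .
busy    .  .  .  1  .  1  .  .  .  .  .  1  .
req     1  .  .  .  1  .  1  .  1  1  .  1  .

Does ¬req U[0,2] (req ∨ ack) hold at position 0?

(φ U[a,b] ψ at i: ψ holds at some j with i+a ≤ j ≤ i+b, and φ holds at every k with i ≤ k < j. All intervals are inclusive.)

Yes

Need some j in [0,2] with (req ∨ ack), and ¬req at every k in [0,j-1].
  j=0: (req ∨ ack) holds; no prefix to check → satisfied.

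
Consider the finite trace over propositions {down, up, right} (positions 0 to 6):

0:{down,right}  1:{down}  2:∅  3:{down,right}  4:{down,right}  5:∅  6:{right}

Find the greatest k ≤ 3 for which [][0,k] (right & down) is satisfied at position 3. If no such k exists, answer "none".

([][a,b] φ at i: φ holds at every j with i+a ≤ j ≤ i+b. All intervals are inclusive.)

(right & down) must hold from j=3 onward; find where it first fails.
  j=3: holds
  j=4: holds
  j=5: fails
Holds on [3,4], so largest k = 1.

1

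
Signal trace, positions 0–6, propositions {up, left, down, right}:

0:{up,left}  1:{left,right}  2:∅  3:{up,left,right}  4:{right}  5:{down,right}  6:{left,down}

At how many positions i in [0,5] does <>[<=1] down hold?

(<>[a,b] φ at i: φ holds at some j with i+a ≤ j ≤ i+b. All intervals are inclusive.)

2

Evaluate at each i in [0,5]:
  i=0: ✗ (none in [0,1])
  i=1: ✗ (none in [1,2])
  i=2: ✗ (none in [2,3])
  i=3: ✗ (none in [3,4])
  i=4: ✓ (witness j=5)
  i=5: ✓ (witness j=5)
Positions where it holds: {4, 5} → 2.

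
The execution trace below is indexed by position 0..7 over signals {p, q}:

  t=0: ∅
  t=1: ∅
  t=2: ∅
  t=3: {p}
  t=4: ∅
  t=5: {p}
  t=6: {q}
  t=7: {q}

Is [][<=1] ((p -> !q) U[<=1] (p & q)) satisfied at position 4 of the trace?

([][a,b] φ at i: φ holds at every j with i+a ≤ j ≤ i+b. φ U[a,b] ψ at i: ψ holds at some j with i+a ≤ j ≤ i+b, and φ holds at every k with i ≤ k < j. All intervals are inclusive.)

Does not hold

Check ((p -> !q) U[<=1] (p & q)) at every j in [4,5]:
  j=4: fails
  j=5: fails
Fails at j=4 → formula fails.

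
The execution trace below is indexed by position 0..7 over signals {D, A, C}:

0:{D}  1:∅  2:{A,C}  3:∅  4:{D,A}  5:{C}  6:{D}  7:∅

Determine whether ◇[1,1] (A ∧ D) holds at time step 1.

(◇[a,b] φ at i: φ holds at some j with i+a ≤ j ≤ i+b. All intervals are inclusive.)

False

Check (A ∧ D) at each j in [2,2]:
  j=2: false
No position in the window satisfies it → formula fails.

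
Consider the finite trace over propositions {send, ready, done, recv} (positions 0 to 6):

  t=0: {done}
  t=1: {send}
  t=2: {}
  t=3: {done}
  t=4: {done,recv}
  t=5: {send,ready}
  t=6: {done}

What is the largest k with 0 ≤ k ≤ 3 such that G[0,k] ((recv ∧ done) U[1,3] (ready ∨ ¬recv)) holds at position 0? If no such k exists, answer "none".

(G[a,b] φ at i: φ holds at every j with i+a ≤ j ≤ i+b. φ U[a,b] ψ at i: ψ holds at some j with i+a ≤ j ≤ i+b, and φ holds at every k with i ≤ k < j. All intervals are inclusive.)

((recv ∧ done) U[1,3] (ready ∨ ¬recv)) must hold from j=0 onward; find where it first fails.
  j=0: fails → no k works.

none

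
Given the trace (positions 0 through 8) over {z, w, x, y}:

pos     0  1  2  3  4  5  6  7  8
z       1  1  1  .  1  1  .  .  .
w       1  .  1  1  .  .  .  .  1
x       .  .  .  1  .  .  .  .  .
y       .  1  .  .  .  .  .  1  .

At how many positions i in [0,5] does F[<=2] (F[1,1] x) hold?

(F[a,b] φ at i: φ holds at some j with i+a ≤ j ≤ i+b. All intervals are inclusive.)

3

Evaluate at each i in [0,5]:
  i=0: ✓ (witness j=2)
  i=1: ✓ (witness j=2)
  i=2: ✓ (witness j=2)
  i=3: ✗ (none in [3,5])
  i=4: ✗ (none in [4,6])
  i=5: ✗ (none in [5,7])
Positions where it holds: {0, 1, 2} → 3.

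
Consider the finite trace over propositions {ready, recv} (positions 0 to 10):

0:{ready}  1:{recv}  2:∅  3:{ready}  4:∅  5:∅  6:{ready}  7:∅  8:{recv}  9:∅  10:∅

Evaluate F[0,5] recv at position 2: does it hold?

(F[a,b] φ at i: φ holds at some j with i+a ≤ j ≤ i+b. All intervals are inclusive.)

No

Check recv at each j in [2,7]:
  j=2: false
  j=3: false
  j=4: false
  j=5: false
  j=6: false
  j=7: false
No position in the window satisfies it → formula fails.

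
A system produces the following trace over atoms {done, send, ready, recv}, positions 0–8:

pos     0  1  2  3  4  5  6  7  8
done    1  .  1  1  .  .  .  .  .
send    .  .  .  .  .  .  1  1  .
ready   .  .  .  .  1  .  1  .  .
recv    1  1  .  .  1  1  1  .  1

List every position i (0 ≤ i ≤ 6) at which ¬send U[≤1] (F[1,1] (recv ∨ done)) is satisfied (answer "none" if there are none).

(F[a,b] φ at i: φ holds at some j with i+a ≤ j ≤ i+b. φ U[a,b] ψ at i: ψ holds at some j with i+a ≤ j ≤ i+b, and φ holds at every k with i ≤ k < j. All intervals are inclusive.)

Evaluate at each i in [0,6]:
  i=0: ✓ (rhs at j=0)
  i=1: ✓ (rhs at j=1)
  i=2: ✓ (rhs at j=2)
  i=3: ✓ (rhs at j=3)
  i=4: ✓ (rhs at j=4)
  i=5: ✓ (rhs at j=5)
  i=6: ✗ (lhs fails at k=6 before rhs at j=7)

0, 1, 2, 3, 4, 5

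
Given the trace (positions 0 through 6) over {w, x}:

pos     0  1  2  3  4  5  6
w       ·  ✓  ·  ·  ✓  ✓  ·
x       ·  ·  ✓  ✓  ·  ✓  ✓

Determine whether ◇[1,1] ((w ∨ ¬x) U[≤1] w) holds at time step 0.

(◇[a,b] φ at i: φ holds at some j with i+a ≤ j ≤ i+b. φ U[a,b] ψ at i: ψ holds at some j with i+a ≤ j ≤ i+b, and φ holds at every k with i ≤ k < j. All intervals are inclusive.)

True

Check ((w ∨ ¬x) U[≤1] w) at each j in [1,1]:
  j=1: holds
Found at j=1 → formula holds.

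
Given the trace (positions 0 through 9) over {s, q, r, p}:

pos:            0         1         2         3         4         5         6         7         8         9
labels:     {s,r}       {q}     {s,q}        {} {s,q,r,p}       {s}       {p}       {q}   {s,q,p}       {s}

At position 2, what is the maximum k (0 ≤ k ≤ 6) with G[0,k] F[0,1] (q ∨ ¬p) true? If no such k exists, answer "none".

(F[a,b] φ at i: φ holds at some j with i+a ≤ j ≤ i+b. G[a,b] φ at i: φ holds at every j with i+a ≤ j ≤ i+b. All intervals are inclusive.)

F[0,1] (q ∨ ¬p) must hold from j=2 onward; find where it first fails.
  j=2: holds
  j=3: holds
  j=4: holds
  j=5: holds
  j=6: holds
  j=7: holds
  j=8: holds
Holds through j=8; largest k = 6.

6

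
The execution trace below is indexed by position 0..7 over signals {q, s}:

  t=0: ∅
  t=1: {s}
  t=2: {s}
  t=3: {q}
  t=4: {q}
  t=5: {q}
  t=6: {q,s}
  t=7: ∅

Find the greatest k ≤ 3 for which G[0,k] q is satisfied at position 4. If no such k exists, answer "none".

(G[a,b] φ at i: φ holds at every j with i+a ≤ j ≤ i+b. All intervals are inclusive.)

q must hold from j=4 onward; find where it first fails.
  j=4: holds
  j=5: holds
  j=6: holds
  j=7: fails
Holds on [4,6], so largest k = 2.

2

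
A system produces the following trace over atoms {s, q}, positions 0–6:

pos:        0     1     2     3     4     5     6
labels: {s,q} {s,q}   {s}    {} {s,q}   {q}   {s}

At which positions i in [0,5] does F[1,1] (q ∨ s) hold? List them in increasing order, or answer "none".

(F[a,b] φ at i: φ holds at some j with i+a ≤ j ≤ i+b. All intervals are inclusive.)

0, 1, 3, 4, 5

Evaluate at each i in [0,5]:
  i=0: ✓ (witness j=1)
  i=1: ✓ (witness j=2)
  i=2: ✗ (none in [3,3])
  i=3: ✓ (witness j=4)
  i=4: ✓ (witness j=5)
  i=5: ✓ (witness j=6)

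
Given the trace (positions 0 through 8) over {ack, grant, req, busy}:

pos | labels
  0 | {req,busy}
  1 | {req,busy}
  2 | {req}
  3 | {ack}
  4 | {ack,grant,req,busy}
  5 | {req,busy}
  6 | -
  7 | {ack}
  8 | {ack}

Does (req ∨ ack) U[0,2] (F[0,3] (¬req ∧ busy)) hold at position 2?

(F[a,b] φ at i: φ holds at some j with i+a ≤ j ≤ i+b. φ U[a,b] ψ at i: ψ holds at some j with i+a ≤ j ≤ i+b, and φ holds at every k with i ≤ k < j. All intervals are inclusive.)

Need some j in [2,4] with F[0,3] (¬req ∧ busy), and (req ∨ ack) at every k in [2,j-1].
  j=2: F[0,3] (¬req ∧ busy) — fails (none in [2,5]).
  j=3: F[0,3] (¬req ∧ busy) — fails (none in [3,6]).
  j=4: F[0,3] (¬req ∧ busy) — fails (none in [4,7]).
No j in the window works → until fails.

False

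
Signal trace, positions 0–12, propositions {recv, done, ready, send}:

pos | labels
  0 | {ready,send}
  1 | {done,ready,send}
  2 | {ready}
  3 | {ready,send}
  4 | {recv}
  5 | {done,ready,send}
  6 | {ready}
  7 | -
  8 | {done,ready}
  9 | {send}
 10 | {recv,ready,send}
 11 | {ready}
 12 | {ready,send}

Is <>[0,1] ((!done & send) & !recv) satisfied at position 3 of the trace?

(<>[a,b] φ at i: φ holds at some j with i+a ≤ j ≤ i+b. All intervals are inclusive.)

Check ((!done & send) & !recv) at each j in [3,4]:
  j=3: true
  j=4: false
Found at j=3 → formula holds.

Holds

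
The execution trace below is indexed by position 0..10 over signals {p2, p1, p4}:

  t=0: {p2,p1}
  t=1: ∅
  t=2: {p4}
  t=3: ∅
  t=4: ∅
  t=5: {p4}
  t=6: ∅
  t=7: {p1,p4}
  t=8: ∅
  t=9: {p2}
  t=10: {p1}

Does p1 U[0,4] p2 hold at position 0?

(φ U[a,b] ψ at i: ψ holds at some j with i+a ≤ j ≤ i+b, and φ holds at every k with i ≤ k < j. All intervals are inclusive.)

Holds

Need some j in [0,4] with p2, and p1 at every k in [0,j-1].
  j=0: p2 holds; no prefix to check → satisfied.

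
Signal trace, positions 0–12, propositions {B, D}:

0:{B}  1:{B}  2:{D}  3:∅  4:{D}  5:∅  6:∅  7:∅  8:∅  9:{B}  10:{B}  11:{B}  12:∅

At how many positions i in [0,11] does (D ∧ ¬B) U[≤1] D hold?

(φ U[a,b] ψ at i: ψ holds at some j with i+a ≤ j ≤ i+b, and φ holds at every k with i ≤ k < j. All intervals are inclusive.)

Evaluate at each i in [0,11]:
  i=0: ✗ (no rhs in [0,1])
  i=1: ✗ (lhs fails at k=1 before rhs at j=2)
  i=2: ✓ (rhs at j=2)
  i=3: ✗ (lhs fails at k=3 before rhs at j=4)
  i=4: ✓ (rhs at j=4)
  i=5: ✗ (no rhs in [5,6])
  i=6: ✗ (no rhs in [6,7])
  i=7: ✗ (no rhs in [7,8])
  i=8: ✗ (no rhs in [8,9])
  i=9: ✗ (no rhs in [9,10])
  i=10: ✗ (no rhs in [10,11])
  i=11: ✗ (no rhs in [11,12])
Positions where it holds: {2, 4} → 2.

2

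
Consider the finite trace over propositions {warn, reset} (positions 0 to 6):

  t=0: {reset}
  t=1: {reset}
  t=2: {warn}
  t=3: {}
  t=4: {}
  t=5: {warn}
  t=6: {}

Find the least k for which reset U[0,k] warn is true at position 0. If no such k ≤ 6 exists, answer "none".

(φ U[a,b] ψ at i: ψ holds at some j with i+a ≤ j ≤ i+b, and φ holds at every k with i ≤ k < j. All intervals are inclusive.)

2

Need earliest j ≥ 0 with warn, and reset at every k in [0,j-1].
  j=0: rhs fails.
  j=1: rhs fails.
  j=2: rhs holds; lhs holds on [0,1]. k = 2.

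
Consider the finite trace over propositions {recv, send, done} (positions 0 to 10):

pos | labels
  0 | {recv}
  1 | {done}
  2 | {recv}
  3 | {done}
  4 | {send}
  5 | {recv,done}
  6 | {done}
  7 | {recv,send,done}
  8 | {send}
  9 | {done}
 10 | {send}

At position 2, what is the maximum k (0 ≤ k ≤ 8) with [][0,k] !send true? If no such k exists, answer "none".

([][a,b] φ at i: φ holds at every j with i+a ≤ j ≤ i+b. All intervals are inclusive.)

1

!send must hold from j=2 onward; find where it first fails.
  j=2: holds
  j=3: holds
  j=4: fails
Holds on [2,3], so largest k = 1.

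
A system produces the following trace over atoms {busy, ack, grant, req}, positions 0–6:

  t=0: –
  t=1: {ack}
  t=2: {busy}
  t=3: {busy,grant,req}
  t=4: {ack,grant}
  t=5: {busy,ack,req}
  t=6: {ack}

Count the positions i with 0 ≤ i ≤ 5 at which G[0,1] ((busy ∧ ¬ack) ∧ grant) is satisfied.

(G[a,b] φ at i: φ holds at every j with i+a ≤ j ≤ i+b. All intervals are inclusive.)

0

Evaluate at each i in [0,5]:
  i=0: ✗ (fails at j=0)
  i=1: ✗ (fails at j=1)
  i=2: ✗ (fails at j=2)
  i=3: ✗ (fails at j=4)
  i=4: ✗ (fails at j=4)
  i=5: ✗ (fails at j=5)
Positions where it holds: {} → 0.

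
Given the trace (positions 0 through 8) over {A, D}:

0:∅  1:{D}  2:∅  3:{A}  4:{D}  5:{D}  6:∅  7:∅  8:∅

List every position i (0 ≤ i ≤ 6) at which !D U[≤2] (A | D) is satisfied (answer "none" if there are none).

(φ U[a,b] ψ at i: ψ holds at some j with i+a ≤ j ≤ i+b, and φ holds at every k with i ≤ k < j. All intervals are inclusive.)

0, 1, 2, 3, 4, 5

Evaluate at each i in [0,6]:
  i=0: ✓ (rhs at j=1; lhs holds on [0,0])
  i=1: ✓ (rhs at j=1)
  i=2: ✓ (rhs at j=3; lhs holds on [2,2])
  i=3: ✓ (rhs at j=3)
  i=4: ✓ (rhs at j=4)
  i=5: ✓ (rhs at j=5)
  i=6: ✗ (no rhs in [6,8])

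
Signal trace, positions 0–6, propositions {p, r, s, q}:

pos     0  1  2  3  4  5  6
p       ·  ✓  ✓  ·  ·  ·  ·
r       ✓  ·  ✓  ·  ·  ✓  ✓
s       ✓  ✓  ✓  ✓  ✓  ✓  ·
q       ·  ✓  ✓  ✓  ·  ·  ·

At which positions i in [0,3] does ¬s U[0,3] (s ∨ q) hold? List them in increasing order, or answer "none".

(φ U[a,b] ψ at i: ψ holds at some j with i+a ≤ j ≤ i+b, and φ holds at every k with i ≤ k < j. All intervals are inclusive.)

Evaluate at each i in [0,3]:
  i=0: ✓ (rhs at j=0)
  i=1: ✓ (rhs at j=1)
  i=2: ✓ (rhs at j=2)
  i=3: ✓ (rhs at j=3)

0, 1, 2, 3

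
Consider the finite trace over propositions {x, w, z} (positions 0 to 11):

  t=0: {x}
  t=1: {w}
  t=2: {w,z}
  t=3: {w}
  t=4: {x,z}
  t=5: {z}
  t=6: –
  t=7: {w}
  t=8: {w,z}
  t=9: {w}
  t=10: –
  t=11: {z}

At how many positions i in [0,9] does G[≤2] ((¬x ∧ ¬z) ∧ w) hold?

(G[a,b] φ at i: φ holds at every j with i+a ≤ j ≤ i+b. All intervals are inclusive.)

Evaluate at each i in [0,9]:
  i=0: ✗ (fails at j=0)
  i=1: ✗ (fails at j=2)
  i=2: ✗ (fails at j=2)
  i=3: ✗ (fails at j=4)
  i=4: ✗ (fails at j=4)
  i=5: ✗ (fails at j=5)
  i=6: ✗ (fails at j=6)
  i=7: ✗ (fails at j=8)
  i=8: ✗ (fails at j=8)
  i=9: ✗ (fails at j=10)
Positions where it holds: {} → 0.

0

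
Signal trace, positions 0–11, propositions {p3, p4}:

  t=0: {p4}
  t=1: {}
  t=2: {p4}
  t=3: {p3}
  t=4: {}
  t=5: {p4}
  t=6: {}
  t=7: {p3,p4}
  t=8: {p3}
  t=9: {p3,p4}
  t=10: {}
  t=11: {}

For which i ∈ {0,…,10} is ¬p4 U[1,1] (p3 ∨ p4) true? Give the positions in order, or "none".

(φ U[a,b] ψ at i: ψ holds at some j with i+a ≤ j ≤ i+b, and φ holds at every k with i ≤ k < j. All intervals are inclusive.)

1, 4, 6, 8

Evaluate at each i in [0,10]:
  i=0: ✗ (no rhs in [1,1])
  i=1: ✓ (rhs at j=2; lhs holds on [1,1])
  i=2: ✗ (lhs fails at k=2 before rhs at j=3)
  i=3: ✗ (no rhs in [4,4])
  i=4: ✓ (rhs at j=5; lhs holds on [4,4])
  i=5: ✗ (no rhs in [6,6])
  i=6: ✓ (rhs at j=7; lhs holds on [6,6])
  i=7: ✗ (lhs fails at k=7 before rhs at j=8)
  i=8: ✓ (rhs at j=9; lhs holds on [8,8])
  i=9: ✗ (no rhs in [10,10])
  i=10: ✗ (no rhs in [11,11])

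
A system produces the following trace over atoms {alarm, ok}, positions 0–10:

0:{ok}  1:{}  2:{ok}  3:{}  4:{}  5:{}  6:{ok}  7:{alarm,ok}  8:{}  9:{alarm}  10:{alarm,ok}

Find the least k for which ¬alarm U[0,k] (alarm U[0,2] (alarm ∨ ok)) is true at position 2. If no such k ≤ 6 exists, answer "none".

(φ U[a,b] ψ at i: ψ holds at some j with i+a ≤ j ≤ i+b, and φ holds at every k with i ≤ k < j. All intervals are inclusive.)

Need earliest j ≥ 2 with (alarm U[0,2] (alarm ∨ ok)), and ¬alarm at every k in [2,j-1].
  j=2: rhs holds (empty prefix). k = 0.

0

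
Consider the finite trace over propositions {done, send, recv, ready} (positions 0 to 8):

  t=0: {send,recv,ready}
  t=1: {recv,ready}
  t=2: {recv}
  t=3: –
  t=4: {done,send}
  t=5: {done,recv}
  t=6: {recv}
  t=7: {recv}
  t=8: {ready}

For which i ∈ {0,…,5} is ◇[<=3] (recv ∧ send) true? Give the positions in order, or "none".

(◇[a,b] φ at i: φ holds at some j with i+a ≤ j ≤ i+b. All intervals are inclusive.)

0

Evaluate at each i in [0,5]:
  i=0: ✓ (witness j=0)
  i=1: ✗ (none in [1,4])
  i=2: ✗ (none in [2,5])
  i=3: ✗ (none in [3,6])
  i=4: ✗ (none in [4,7])
  i=5: ✗ (none in [5,8])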